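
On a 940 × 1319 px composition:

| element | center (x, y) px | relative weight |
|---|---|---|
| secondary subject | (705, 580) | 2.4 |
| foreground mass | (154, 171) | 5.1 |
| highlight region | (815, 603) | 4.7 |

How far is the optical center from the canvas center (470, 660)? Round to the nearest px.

≈ 247 px

Weights sum to 2.4 + 5.1 + 4.7 = 12.2.
x-moment: 2.4·705 + 5.1·154 + 4.7·815 = 6307.9; centroid 6307.9/12.2 ≈ 517.04.
y-moment: 2.4·580 + 5.1·171 + 4.7·603 = 5098.2; centroid 5098.2/12.2 ≈ 417.89.
From (470, 660): dx = 47.04, dy = -242.11, so the distance is √(dx²+dy²) ≈ 246.64.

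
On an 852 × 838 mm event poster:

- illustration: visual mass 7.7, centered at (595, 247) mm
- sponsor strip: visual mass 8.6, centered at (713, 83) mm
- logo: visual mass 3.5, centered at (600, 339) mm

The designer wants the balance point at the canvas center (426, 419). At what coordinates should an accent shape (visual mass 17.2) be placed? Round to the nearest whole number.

With the accent shape, Σw becomes 7.7 + 8.6 + 3.5 + 17.2 = 37.0.
x: need Σw·x = 37.0·426 = 15762.0. Existing = 7.7·595 + 8.6·713 + 3.5·600 = 12813.3. Remainder 2948.7 / 17.2 ≈ 171.44.
y: need Σw·y = 37.0·419 = 15503.0. Existing = 7.7·247 + 8.6·83 + 3.5·339 = 3802.2. Remainder 11700.8 / 17.2 ≈ 680.28.

(171, 680)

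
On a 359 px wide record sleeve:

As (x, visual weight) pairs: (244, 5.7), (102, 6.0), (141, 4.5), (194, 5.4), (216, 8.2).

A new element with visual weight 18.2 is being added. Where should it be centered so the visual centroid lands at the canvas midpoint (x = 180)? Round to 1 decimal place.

x ≈ 174.9

New total weight: (5.7 + 6.0 + 4.5 + 5.4 + 8.2) + 18.2 = 48.0.
x: need Σw·x = 48.0·180 = 8640.0. Existing = 5.7·244 + 6.0·102 + 4.5·141 + 5.4·194 + 8.2·216 = 5456.1. Remainder 3183.9 / 18.2 ≈ 174.94.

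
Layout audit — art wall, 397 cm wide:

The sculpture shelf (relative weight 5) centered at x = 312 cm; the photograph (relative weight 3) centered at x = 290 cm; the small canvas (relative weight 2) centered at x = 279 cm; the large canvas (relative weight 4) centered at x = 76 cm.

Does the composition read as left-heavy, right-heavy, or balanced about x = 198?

right-heavy

Weights sum to 5 + 3 + 2 + 4 = 14.
Σw·x = 5·312 + 3·290 + 2·279 + 4·76 = 3292, so x̄ = 3292/14 ≈ 235.14.
235.1 lies right of the midline 198, so the layout is right-heavy.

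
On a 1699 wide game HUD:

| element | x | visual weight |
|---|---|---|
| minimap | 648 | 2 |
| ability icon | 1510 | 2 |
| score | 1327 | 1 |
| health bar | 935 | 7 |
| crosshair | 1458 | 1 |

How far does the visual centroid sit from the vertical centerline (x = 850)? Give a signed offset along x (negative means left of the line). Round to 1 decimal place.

≈ 199.7

Σw = 2 + 2 + 1 + 7 + 1 = 13.
Σw·x = 2·648 + 2·1510 + 1·1327 + 7·935 + 1·1458 = 13646, so x̄ = 13646/13 ≈ 1049.69.
Offset from x = 850: 1049.69 − 850 ≈ 199.69.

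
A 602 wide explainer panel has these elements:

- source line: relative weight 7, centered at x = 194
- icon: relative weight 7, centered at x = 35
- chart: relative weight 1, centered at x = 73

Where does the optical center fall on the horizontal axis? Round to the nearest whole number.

x ≈ 112

Σw = 7 + 7 + 1 = 15.
Σw·x = 7·194 + 7·35 + 1·73 = 1676, so x̄ = 1676/15 ≈ 111.73.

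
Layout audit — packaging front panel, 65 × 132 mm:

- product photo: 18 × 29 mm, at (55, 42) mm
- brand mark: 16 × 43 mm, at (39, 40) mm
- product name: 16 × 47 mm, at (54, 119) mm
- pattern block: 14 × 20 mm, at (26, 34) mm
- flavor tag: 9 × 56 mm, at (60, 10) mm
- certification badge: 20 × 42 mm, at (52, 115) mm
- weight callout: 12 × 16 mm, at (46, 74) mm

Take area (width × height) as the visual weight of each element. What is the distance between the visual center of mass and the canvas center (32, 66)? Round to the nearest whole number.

≈ 18 mm

Areas: product photo 18·29 = 522, brand mark 16·43 = 688, product name 16·47 = 752, pattern block 14·20 = 280, flavor tag 9·56 = 504, certification badge 20·42 = 840, weight callout 12·16 = 192. Total weight = 3778.
x: (522·55 + 688·39 + 752·54 + 280·26 + 504·60 + 840·52 + 192·46) / 3778 = 186182 / 3778 ≈ 49.28
y: (522·42 + 688·40 + 752·119 + 280·34 + 504·10 + 840·115 + 192·74) / 3778 = 264300 / 3778 ≈ 69.96
Offset from (32, 66): Δx ≈ 17.28, Δy ≈ 3.96; distance = √(Δx² + Δy²) ≈ 17.73.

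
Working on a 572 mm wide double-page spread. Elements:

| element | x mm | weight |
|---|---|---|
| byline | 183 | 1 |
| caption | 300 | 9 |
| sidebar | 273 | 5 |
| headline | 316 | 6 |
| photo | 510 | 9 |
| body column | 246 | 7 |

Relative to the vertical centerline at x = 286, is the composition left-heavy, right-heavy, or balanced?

right-heavy

Weights sum to 1 + 9 + 5 + 6 + 9 + 7 = 37.
Σw·x = 1·183 + 9·300 + 5·273 + 6·316 + 9·510 + 7·246 = 12456, so x̄ = 12456/37 ≈ 336.65.
336.6 lies right of the midline 286, so the layout is right-heavy.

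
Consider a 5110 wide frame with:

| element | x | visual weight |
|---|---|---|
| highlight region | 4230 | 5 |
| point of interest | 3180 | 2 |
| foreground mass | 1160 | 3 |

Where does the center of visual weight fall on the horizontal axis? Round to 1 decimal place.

Total weight = 5 + 2 + 3 = 10.
x: (5·4230 + 2·3180 + 3·1160) / 10 = 30990 / 10 ≈ 3099.00

x ≈ 3099.0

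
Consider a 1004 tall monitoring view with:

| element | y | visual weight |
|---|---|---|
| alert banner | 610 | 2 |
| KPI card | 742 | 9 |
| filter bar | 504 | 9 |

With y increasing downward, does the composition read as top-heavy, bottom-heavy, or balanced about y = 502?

bottom-heavy

Total weight = 2 + 9 + 9 = 20.
Σw·y = 2·610 + 9·742 + 9·504 = 12434, so ȳ = 12434/20 ≈ 621.70.
621.7 vs midline 502 → bottom-heavy.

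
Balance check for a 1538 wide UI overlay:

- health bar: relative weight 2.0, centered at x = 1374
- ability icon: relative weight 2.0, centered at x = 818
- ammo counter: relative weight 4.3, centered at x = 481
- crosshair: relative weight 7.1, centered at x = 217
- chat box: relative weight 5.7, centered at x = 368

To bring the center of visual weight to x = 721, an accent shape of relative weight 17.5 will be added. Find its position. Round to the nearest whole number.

With the accent shape, Σw becomes 2.0 + 2.0 + 4.3 + 7.1 + 5.7 + 17.5 = 38.6.
Along x: (10090.6 + 17.5·x) / 38.6 = 721 (existing moment 2.0·1374 + 2.0·818 + 4.3·481 + 7.1·217 + 5.7·368 = 10090.6) ⇒ x = (27830.6 − 10090.6) / 17.5 ≈ 1013.71.

x ≈ 1014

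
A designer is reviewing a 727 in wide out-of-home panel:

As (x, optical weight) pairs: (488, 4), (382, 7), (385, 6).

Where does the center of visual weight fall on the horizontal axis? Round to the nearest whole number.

x ≈ 408

Total weight = 4 + 7 + 6 = 17.
x: (4·488 + 7·382 + 6·385) / 17 = 6936 / 17 ≈ 408.00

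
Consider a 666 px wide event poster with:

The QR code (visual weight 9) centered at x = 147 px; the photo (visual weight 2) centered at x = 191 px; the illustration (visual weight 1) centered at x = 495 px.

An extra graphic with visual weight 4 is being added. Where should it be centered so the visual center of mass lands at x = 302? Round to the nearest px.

With the extra graphic, Σw becomes 9 + 2 + 1 + 4 = 16.
x: need Σw·x = 16·302 = 4832. Existing = 9·147 + 2·191 + 1·495 = 2200. Remainder 2632 / 4 ≈ 658.00.

x ≈ 658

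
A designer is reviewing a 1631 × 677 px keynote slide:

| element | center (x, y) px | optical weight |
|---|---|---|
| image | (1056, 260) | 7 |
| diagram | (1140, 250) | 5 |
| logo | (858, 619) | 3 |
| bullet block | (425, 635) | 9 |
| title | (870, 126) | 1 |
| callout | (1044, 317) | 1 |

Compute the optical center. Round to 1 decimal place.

(823.3, 426.3)

Weights sum to 7 + 5 + 3 + 9 + 1 + 1 = 26.
Σw·x = 21405; x̄ = 21405/26 ≈ 823.27.
Σw·y = 11085; ȳ = 11085/26 ≈ 426.35.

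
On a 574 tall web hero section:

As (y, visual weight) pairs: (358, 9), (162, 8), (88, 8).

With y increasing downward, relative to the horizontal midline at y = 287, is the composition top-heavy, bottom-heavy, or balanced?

top-heavy

Weights sum to 9 + 8 + 8 = 25.
y-moment: 9·358 + 8·162 + 8·88 = 5222; centroid 5222/25 ≈ 208.88.
208.9 vs midline 287 → top-heavy.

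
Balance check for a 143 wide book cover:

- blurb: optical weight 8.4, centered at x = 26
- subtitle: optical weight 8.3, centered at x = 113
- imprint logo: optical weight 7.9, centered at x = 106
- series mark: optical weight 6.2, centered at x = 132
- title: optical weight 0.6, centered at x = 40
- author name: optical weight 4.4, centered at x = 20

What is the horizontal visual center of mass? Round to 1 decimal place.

x ≈ 81.7

Total weight = 8.4 + 8.3 + 7.9 + 6.2 + 0.6 + 4.4 = 35.8.
Σw·x = 2924.1; x̄ = 2924.1/35.8 ≈ 81.68.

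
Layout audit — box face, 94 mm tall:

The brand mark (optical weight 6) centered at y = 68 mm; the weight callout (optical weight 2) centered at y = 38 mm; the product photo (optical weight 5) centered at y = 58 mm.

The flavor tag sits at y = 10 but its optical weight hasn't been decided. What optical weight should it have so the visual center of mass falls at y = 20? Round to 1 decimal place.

w ≈ 51.4

Known weights sum to 6 + 2 + 5 = 13; their moment is 6·68 + 2·38 + 5·58 = 774.
Set Σw·y/Σw = 20: (774 + 10w) = 20·(13 + w).
Solving: w = (20·13 − 774) / (10 − 20) = -514 / -10 ≈ 51.40.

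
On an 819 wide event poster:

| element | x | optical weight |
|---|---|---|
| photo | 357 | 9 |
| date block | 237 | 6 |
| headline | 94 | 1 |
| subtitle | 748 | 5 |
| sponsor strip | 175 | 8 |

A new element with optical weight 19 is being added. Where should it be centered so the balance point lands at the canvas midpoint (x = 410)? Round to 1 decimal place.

New total weight: (9 + 6 + 1 + 5 + 8) + 19 = 48.
x: target moment 48×410 = 19680; current 9·357 + 6·237 + 1·94 + 5·748 + 8·175 = 9869; the new element supplies 9811, so x = 9811/19 ≈ 516.37.

x ≈ 516.4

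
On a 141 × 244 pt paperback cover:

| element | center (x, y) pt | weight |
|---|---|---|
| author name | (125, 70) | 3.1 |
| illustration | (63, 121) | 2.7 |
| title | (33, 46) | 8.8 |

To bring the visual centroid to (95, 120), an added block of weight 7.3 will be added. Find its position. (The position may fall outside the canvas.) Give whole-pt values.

(169, 230)

After adding the added block, total weight = 3.1 + 2.7 + 8.8 + 7.3 = 21.9.
Along x: (848.0 + 7.3·x) / 21.9 = 95 (existing moment 3.1·125 + 2.7·63 + 8.8·33 = 848.0) ⇒ x = (2080.5 − 848.0) / 7.3 ≈ 168.84.
Along y: (948.5 + 7.3·y) / 21.9 = 120 (existing moment 3.1·70 + 2.7·121 + 8.8·46 = 948.5) ⇒ y = (2628.0 − 948.5) / 7.3 ≈ 230.07.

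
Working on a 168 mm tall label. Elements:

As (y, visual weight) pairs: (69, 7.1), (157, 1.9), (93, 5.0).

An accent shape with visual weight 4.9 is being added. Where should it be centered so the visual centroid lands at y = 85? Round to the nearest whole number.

y ≈ 72

New total weight: (7.1 + 1.9 + 5.0) + 4.9 = 18.9.
y: target moment 18.9×85 = 1606.5; current 7.1·69 + 1.9·157 + 5.0·93 = 1253.2; the accent shape supplies 353.3, so y = 353.3/4.9 ≈ 72.10.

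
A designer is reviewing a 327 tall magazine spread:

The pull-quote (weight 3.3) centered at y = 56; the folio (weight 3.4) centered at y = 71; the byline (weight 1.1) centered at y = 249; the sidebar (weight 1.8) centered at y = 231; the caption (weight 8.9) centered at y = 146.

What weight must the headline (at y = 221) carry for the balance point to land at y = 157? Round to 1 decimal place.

w ≈ 7.6

Existing Σw = 18.5 (3.3 + 3.4 + 1.1 + 1.8 + 8.9); existing moment 3.3·56 + 3.4·71 + 1.1·249 + 1.8·231 + 8.9·146 = 2415.3.
For the centroid to hit 157: (2415.3 + w·221) / (18.5 + w) = 157.
Rearranging, w·(221 − 157) = 157·18.5 − 2415.3 = 489.2, so w ≈ 489.2/64 = 7.64.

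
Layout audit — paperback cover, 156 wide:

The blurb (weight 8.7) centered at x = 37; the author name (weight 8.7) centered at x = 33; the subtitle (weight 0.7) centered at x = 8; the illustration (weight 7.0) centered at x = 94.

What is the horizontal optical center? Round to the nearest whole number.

x ≈ 51

Weights sum to 8.7 + 8.7 + 0.7 + 7.0 = 25.1.
Σw·x = 8.7·37 + 8.7·33 + 0.7·8 + 7.0·94 = 1272.6, so x̄ = 1272.6/25.1 ≈ 50.70.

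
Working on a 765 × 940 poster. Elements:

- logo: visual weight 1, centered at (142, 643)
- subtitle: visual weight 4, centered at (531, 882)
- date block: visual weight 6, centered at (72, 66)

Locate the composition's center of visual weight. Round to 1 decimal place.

Σw = 1 + 4 + 6 = 11.
x: (1·142 + 4·531 + 6·72) / 11 = 2698 / 11 ≈ 245.27
y: (1·643 + 4·882 + 6·66) / 11 = 4567 / 11 ≈ 415.18

(245.3, 415.2)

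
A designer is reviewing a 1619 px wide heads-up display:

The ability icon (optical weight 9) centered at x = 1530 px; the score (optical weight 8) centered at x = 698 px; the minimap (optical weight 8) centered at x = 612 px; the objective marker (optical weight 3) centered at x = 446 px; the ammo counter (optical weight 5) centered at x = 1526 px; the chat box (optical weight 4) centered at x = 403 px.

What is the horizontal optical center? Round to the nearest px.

x ≈ 941

Weights sum to 9 + 8 + 8 + 3 + 5 + 4 = 37.
x-moment: 9·1530 + 8·698 + 8·612 + 3·446 + 5·1526 + 4·403 = 34830; centroid 34830/37 ≈ 941.35.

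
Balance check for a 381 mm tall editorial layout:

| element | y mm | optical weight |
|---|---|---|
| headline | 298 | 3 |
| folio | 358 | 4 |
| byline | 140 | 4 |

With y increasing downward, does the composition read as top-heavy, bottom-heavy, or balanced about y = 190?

bottom-heavy

Weights sum to 3 + 4 + 4 = 11.
Σw·y = 3·298 + 4·358 + 4·140 = 2886, so ȳ = 2886/11 ≈ 262.36.
262.4 vs midline 190 → bottom-heavy.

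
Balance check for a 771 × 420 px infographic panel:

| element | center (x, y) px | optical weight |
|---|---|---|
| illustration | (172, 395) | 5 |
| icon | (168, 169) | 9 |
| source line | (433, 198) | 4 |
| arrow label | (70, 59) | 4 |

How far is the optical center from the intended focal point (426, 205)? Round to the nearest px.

≈ 227 px

Total weight = 5 + 9 + 4 + 4 = 22.
Σw·x = 5·172 + 9·168 + 4·433 + 4·70 = 4384, so x̄ = 4384/22 ≈ 199.27.
Σw·y = 5·395 + 9·169 + 4·198 + 4·59 = 4524, so ȳ = 4524/22 ≈ 205.64.
From (426, 205): dx = -226.73, dy = 0.64, so the distance is √(dx²+dy²) ≈ 226.73.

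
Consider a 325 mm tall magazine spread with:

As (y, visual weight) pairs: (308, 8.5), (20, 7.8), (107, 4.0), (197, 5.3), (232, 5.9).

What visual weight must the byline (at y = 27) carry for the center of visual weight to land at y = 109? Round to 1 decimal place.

Existing Σw = 31.5 (8.5 + 7.8 + 4.0 + 5.3 + 5.9); existing moment 8.5·308 + 7.8·20 + 4.0·107 + 5.3·197 + 5.9·232 = 5614.9.
Set Σw·y/Σw = 109: (5614.9 + 27w) = 109·(31.5 + w).
So w = (109·31.5 − 5614.9)/(27 − 109) = -2181.4/-82 ≈ 26.60.

w ≈ 26.6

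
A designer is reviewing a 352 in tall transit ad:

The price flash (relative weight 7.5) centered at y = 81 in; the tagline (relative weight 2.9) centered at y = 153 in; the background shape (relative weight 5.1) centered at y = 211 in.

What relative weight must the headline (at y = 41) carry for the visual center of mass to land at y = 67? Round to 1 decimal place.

w ≈ 41.9

Fixed elements: Σw = 7.5 + 2.9 + 5.1 = 15.5, Σw·y = 7.5·81 + 2.9·153 + 5.1·211 = 2127.3.
Set Σw·y/Σw = 67: (2127.3 + 41w) = 67·(15.5 + w).
So w = (67·15.5 − 2127.3)/(41 − 67) = -1088.8/-26 ≈ 41.88.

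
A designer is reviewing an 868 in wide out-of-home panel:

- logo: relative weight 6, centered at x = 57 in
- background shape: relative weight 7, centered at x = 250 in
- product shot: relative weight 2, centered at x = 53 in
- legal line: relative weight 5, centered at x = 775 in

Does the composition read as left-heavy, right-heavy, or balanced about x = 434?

Total weight = 6 + 7 + 2 + 5 = 20.
x-moment: 6·57 + 7·250 + 2·53 + 5·775 = 6073; centroid 6073/20 ≈ 303.65.
303.6 lies left of the midline 434, so the layout is left-heavy.

left-heavy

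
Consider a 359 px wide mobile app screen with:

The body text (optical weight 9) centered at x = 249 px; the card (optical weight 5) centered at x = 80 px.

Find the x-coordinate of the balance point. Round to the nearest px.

x ≈ 189

Weights sum to 9 + 5 = 14.
x-moment: 9·249 + 5·80 = 2641; centroid 2641/14 ≈ 188.64.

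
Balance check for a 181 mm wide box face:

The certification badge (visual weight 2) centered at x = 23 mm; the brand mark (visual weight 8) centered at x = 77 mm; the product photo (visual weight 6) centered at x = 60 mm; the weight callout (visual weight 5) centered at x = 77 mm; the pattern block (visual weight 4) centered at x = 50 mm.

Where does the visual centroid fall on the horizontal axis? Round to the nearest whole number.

Total weight = 2 + 8 + 6 + 5 + 4 = 25.
x-moment: 2·23 + 8·77 + 6·60 + 5·77 + 4·50 = 1607; centroid 1607/25 ≈ 64.28.

x ≈ 64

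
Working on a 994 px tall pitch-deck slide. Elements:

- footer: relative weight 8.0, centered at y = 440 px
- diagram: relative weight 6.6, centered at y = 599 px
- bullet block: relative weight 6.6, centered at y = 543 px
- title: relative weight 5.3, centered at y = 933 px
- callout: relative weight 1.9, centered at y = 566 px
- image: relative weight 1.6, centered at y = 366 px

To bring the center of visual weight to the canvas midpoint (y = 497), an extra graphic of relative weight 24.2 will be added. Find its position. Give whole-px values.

New total weight: (8.0 + 6.6 + 6.6 + 5.3 + 1.9 + 1.6) + 24.2 = 54.2.
y: need Σw·y = 54.2·497 = 26937.4. Existing = 8.0·440 + 6.6·599 + 6.6·543 + 5.3·933 + 1.9·566 + 1.6·366 = 17663.1. Remainder 9274.3 / 24.2 ≈ 383.24.

y ≈ 383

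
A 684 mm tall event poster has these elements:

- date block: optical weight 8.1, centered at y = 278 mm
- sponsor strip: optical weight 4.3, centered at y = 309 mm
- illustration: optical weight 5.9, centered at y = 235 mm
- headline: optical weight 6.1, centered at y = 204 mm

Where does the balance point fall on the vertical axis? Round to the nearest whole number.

Σw = 8.1 + 4.3 + 5.9 + 6.1 = 24.4.
Σw·y = 8.1·278 + 4.3·309 + 5.9·235 + 6.1·204 = 6211.4, so ȳ = 6211.4/24.4 ≈ 254.57.

y ≈ 255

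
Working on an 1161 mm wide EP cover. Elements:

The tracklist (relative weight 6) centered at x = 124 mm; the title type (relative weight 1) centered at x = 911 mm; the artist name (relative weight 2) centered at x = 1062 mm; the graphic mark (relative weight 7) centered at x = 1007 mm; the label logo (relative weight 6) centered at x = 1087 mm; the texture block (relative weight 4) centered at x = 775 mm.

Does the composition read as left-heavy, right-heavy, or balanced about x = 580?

Weights sum to 6 + 1 + 2 + 7 + 6 + 4 = 26.
x-moment: 6·124 + 1·911 + 2·1062 + 7·1007 + 6·1087 + 4·775 = 20450; centroid 20450/26 ≈ 786.54.
786.5 lies right of the midline 580, so the layout is right-heavy.

right-heavy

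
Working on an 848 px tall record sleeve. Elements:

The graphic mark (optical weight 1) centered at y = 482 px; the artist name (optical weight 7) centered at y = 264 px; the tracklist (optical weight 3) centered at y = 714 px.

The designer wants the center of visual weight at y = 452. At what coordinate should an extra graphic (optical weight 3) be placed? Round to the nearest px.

With the extra graphic, Σw becomes 1 + 7 + 3 + 3 = 14.
y: need Σw·y = 14·452 = 6328. Existing = 1·482 + 7·264 + 3·714 = 4472. Remainder 1856 / 3 ≈ 618.67.

y ≈ 619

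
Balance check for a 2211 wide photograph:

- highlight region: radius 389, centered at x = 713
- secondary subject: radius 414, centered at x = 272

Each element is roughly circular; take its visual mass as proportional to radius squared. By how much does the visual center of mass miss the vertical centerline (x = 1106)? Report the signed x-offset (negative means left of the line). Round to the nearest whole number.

r² weights: highlight region 389² = 151321, secondary subject 414² = 171396. Total = 322717.
Σw·x = 151321·713 + 171396·272 = 154511585, so x̄ = 154511585/322717 ≈ 478.78.
Offset from x = 1106: 478.78 − 1106 ≈ -627.22.

≈ -627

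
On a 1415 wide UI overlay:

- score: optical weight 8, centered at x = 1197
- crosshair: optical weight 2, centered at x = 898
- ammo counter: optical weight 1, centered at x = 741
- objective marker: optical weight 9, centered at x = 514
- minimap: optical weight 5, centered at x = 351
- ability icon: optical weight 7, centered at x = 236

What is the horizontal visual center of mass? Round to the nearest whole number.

x ≈ 630

Weights sum to 8 + 2 + 1 + 9 + 5 + 7 = 32.
Σw·x = 20146; x̄ = 20146/32 ≈ 629.56.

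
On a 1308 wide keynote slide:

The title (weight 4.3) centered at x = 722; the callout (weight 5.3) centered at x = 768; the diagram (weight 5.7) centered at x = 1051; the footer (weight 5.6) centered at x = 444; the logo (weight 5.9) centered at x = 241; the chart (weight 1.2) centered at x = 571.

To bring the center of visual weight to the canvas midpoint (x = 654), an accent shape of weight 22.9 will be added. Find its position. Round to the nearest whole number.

After adding the accent shape, total weight = 4.3 + 5.3 + 5.7 + 5.6 + 5.9 + 1.2 + 22.9 = 50.9.
x: need Σw·x = 50.9·654 = 33288.6. Existing = 4.3·722 + 5.3·768 + 5.7·1051 + 5.6·444 + 5.9·241 + 1.2·571 = 17759.2. Remainder 15529.4 / 22.9 ≈ 678.14.

x ≈ 678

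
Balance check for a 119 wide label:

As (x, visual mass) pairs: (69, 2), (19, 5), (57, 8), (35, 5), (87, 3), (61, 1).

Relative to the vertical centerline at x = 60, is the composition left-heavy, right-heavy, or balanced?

left-heavy

Total weight = 2 + 5 + 8 + 5 + 3 + 1 = 24.
Σw·x = 2·69 + 5·19 + 8·57 + 5·35 + 3·87 + 1·61 = 1186, so x̄ = 1186/24 ≈ 49.42.
49.4 vs midline 60 → left-heavy.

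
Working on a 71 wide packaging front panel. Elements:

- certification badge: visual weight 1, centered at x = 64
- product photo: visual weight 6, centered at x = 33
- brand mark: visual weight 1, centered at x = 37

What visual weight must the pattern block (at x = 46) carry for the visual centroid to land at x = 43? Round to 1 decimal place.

Known weights sum to 1 + 6 + 1 = 8; their moment is 1·64 + 6·33 + 1·37 = 299.
Set Σw·x/Σw = 43: (299 + 46w) = 43·(8 + w).
So w = (43·8 − 299)/(46 − 43) = 45/3 ≈ 15.00.

w ≈ 15.0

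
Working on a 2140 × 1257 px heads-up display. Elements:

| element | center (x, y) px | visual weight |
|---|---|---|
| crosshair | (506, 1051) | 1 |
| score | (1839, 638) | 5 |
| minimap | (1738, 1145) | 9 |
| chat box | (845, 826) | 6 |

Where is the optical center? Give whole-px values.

(1448, 929)

Σw = 1 + 5 + 9 + 6 = 21.
x-moment: 1·506 + 5·1839 + 9·1738 + 6·845 = 30413; centroid 30413/21 ≈ 1448.24.
y-moment: 1·1051 + 5·638 + 9·1145 + 6·826 = 19502; centroid 19502/21 ≈ 928.67.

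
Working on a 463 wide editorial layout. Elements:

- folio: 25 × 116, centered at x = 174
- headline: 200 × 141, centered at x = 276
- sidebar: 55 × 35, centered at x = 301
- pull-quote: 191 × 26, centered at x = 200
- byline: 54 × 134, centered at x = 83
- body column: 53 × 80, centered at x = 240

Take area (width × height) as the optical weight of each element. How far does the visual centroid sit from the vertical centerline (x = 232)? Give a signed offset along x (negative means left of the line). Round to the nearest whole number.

≈ 0

Areas → weights: folio 25·116 = 2900, headline 200·141 = 28200, sidebar 55·35 = 1925, pull-quote 191·26 = 4966, byline 54·134 = 7236, body column 53·80 = 4240; Σw = 49467.
Σw·x = 11478613; x̄ = 11478613/49467 ≈ 232.05.
Offset from x = 232: 232.05 − 232 ≈ 0.05.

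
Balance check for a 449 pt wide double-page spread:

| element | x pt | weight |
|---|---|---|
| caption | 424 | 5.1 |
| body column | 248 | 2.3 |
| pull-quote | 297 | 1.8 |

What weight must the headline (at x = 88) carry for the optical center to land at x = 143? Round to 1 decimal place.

Fixed elements: Σw = 5.1 + 2.3 + 1.8 = 9.2, Σw·x = 5.1·424 + 2.3·248 + 1.8·297 = 3267.4.
For the centroid to hit 143: (3267.4 + w·88) / (9.2 + w) = 143.
Solving: w = (143·9.2 − 3267.4) / (88 − 143) = -1951.8 / -55 ≈ 35.49.

w ≈ 35.5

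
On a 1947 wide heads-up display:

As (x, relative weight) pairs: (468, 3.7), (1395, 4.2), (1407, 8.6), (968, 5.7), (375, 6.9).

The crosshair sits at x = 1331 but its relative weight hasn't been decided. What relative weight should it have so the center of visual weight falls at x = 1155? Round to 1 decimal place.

Fixed elements: Σw = 3.7 + 4.2 + 8.6 + 5.7 + 6.9 = 29.1, Σw·x = 3.7·468 + 4.2·1395 + 8.6·1407 + 5.7·968 + 6.9·375 = 27795.9.
For the centroid to hit 1155: (27795.9 + w·1331) / (29.1 + w) = 1155.
Rearranging, w·(1331 − 1155) = 1155·29.1 − 27795.9 = 5814.6, so w ≈ 5814.6/176 = 33.04.

w ≈ 33.0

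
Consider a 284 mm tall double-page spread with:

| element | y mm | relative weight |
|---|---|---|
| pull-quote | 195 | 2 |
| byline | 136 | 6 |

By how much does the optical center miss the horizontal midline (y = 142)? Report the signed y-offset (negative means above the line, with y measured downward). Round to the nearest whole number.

Total weight = 2 + 6 = 8.
y: (2·195 + 6·136) / 8 = 1206 / 8 ≈ 150.75
Offset from y = 142: 150.75 − 142 ≈ 8.75.

≈ 9 mm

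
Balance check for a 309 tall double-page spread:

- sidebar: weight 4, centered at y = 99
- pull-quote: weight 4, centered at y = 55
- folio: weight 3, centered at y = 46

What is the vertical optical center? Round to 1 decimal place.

Weights sum to 4 + 4 + 3 = 11.
y-moment: 4·99 + 4·55 + 3·46 = 754; centroid 754/11 ≈ 68.55.

y ≈ 68.5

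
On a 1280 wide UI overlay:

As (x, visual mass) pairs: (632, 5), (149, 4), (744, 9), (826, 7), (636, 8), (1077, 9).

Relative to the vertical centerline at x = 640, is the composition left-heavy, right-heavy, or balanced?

Weights sum to 5 + 4 + 9 + 7 + 8 + 9 = 42.
x: moment 31015 / weight 42 ≈ 738.45
Since 738.5 is right of 640, the composition reads right-heavy.

right-heavy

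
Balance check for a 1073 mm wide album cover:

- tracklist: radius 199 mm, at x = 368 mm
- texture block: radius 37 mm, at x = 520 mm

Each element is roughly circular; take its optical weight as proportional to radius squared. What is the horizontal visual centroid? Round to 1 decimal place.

r² weights: tracklist 199² = 39601, texture block 37² = 1369. Total = 40970.
x-moment: 39601·368 + 1369·520 = 15285048; centroid 15285048/40970 ≈ 373.08.

x ≈ 373.1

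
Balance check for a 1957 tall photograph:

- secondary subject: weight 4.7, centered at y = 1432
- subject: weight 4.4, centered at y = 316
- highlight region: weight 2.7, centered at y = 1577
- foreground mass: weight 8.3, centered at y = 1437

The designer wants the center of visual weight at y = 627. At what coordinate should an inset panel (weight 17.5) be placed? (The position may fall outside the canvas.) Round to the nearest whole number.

After adding the inset panel, total weight = 4.7 + 4.4 + 2.7 + 8.3 + 17.5 = 37.6.
y: need Σw·y = 37.6·627 = 23575.2. Existing = 4.7·1432 + 4.4·316 + 2.7·1577 + 8.3·1437 = 24305.8. Remainder -730.6 / 17.5 ≈ -41.75.

y ≈ -42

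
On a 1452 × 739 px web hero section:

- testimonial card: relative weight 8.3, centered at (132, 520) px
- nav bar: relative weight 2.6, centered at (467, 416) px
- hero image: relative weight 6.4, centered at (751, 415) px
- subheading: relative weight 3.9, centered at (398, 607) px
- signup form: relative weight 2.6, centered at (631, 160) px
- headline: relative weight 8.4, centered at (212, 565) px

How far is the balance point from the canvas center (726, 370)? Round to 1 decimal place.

≈ 368.6 px

Weights sum to 8.3 + 2.6 + 6.4 + 3.9 + 2.6 + 8.4 = 32.2.
x-moment: 8.3·132 + 2.6·467 + 6.4·751 + 3.9·398 + 2.6·631 + 8.4·212 = 12089.8; centroid 12089.8/32.2 ≈ 375.46.
y-moment: 8.3·520 + 2.6·416 + 6.4·415 + 3.9·607 + 2.6·160 + 8.4·565 = 15582.9; centroid 15582.9/32.2 ≈ 483.94.
Offset from (726, 370): Δx ≈ -350.54, Δy ≈ 113.94; distance = √(Δx² + Δy²) ≈ 368.59.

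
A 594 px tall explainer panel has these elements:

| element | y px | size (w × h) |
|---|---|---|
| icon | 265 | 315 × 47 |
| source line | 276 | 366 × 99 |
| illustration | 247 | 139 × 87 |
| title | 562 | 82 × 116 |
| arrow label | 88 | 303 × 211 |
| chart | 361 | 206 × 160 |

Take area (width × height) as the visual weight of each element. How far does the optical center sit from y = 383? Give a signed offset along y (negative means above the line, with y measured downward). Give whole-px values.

≈ -148 px

Areas → weights: icon 315·47 = 14805, source line 366·99 = 36234, illustration 139·87 = 12093, title 82·116 = 9512, arrow label 303·211 = 63933, chart 206·160 = 32960; Σw = 169537.
y-moment: 14805·265 + 36234·276 + 12093·247 + 9512·562 + 63933·88 + 32960·361 = 39781288; centroid 39781288/169537 ≈ 234.65.
Offset from y = 383: 234.65 − 383 ≈ -148.35.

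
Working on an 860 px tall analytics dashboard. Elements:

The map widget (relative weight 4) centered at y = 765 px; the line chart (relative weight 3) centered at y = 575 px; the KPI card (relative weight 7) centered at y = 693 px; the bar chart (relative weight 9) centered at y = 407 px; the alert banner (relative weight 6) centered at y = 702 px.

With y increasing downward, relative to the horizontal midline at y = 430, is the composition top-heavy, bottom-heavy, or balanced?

bottom-heavy

Total weight = 4 + 3 + 7 + 9 + 6 = 29.
y: (4·765 + 3·575 + 7·693 + 9·407 + 6·702) / 29 = 17511 / 29 ≈ 603.83
Since 603.8 is below (larger y than) 430, the composition reads bottom-heavy.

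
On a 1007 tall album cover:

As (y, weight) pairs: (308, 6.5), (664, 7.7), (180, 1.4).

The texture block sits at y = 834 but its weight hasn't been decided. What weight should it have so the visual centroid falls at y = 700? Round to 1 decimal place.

Known weights sum to 6.5 + 7.7 + 1.4 = 15.6; their moment is 6.5·308 + 7.7·664 + 1.4·180 = 7366.8.
Set Σw·y/Σw = 700: (7366.8 + 834w) = 700·(15.6 + w).
Rearranging, w·(834 − 700) = 700·15.6 − 7366.8 = 3553.2, so w ≈ 3553.2/134 = 26.52.

w ≈ 26.5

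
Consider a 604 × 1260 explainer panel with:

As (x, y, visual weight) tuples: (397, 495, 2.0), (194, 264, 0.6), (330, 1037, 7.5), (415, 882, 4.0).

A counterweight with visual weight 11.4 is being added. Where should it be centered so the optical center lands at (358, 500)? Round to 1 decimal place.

(358.2, 26.0)

After adding the counterweight, total weight = 2.0 + 0.6 + 7.5 + 4.0 + 11.4 = 25.5.
x: need Σw·x = 25.5·358 = 9129.0. Existing = 2.0·397 + 0.6·194 + 7.5·330 + 4.0·415 = 5045.4. Remainder 4083.6 / 11.4 ≈ 358.21.
y: need Σw·y = 25.5·500 = 12750.0. Existing = 2.0·495 + 0.6·264 + 7.5·1037 + 4.0·882 = 12453.9. Remainder 296.1 / 11.4 ≈ 25.97.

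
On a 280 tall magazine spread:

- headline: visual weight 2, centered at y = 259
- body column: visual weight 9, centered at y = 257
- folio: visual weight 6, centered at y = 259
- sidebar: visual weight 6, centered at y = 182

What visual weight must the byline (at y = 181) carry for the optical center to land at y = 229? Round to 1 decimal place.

w ≈ 4.4

Known weights sum to 2 + 9 + 6 + 6 = 23; their moment is 2·259 + 9·257 + 6·259 + 6·182 = 5477.
For the centroid to hit 229: (5477 + w·181) / (23 + w) = 229.
Solving: w = (229·23 − 5477) / (181 − 229) = -210 / -48 ≈ 4.37.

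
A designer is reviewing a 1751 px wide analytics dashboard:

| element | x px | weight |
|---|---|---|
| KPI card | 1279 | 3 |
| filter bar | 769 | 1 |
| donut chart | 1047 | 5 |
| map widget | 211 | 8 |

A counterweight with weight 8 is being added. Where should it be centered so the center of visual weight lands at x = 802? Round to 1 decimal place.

x ≈ 1065.1

After adding the counterweight, total weight = 3 + 1 + 5 + 8 + 8 = 25.
x: need Σw·x = 25·802 = 20050. Existing = 3·1279 + 1·769 + 5·1047 + 8·211 = 11529. Remainder 8521 / 8 ≈ 1065.12.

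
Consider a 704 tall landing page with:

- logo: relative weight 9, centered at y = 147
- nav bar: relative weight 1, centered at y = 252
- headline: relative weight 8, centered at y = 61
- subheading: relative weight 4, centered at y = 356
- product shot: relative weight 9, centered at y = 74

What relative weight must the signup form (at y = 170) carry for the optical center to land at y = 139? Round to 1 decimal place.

w ≈ 5.0

Existing Σw = 31 (9 + 1 + 8 + 4 + 9); existing moment 9·147 + 1·252 + 8·61 + 4·356 + 9·74 = 4153.
Balance at y = 139 requires (4153 + w·170) / (31 + w) = 139.
Solving: w = (139·31 − 4153) / (170 − 139) = 156 / 31 ≈ 5.03.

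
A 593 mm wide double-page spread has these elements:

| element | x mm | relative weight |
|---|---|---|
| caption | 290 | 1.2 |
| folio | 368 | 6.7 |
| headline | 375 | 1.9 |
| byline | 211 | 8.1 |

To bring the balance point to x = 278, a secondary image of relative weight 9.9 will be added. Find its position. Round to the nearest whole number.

x ≈ 252

New total weight: (1.2 + 6.7 + 1.9 + 8.1) + 9.9 = 27.8.
x: need Σw·x = 27.8·278 = 7728.4. Existing = 1.2·290 + 6.7·368 + 1.9·375 + 8.1·211 = 5235.2. Remainder 2493.2 / 9.9 ≈ 251.84.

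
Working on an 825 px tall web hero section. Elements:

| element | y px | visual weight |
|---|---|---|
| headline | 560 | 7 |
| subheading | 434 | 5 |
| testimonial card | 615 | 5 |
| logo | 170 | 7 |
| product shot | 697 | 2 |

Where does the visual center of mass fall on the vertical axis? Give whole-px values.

Total weight = 7 + 5 + 5 + 7 + 2 = 26.
Σw·y = 7·560 + 5·434 + 5·615 + 7·170 + 2·697 = 11749, so ȳ = 11749/26 ≈ 451.88.

y ≈ 452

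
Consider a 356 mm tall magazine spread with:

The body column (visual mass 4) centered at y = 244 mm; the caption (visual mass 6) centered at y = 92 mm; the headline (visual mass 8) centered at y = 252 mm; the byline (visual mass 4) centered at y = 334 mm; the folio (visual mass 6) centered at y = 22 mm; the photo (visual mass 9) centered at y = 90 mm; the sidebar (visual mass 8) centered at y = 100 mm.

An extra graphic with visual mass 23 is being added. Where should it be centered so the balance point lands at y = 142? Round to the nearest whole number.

With the extra graphic, Σw becomes 4 + 6 + 8 + 4 + 6 + 9 + 8 + 23 = 68.
y: target moment 68×142 = 9656; current 4·244 + 6·92 + 8·252 + 4·334 + 6·22 + 9·90 + 8·100 = 6622; the extra graphic supplies 3034, so y = 3034/23 ≈ 131.91.

y ≈ 132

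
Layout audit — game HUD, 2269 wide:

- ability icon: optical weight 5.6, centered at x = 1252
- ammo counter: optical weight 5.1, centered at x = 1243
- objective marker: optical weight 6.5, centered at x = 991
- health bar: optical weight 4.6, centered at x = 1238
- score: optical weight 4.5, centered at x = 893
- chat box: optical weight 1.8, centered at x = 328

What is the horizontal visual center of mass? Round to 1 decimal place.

Σw = 5.6 + 5.1 + 6.5 + 4.6 + 4.5 + 1.8 = 28.1.
x-moment: 5.6·1252 + 5.1·1243 + 6.5·991 + 4.6·1238 + 4.5·893 + 1.8·328 = 30095.7; centroid 30095.7/28.1 ≈ 1071.02.

x ≈ 1071.0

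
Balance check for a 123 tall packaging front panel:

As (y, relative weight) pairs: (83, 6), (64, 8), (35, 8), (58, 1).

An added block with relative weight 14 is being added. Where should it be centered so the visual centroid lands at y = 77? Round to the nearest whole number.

y ≈ 107

New total weight: (6 + 8 + 8 + 1) + 14 = 37.
y: target moment 37×77 = 2849; current 6·83 + 8·64 + 8·35 + 1·58 = 1348; the added block supplies 1501, so y = 1501/14 ≈ 107.21.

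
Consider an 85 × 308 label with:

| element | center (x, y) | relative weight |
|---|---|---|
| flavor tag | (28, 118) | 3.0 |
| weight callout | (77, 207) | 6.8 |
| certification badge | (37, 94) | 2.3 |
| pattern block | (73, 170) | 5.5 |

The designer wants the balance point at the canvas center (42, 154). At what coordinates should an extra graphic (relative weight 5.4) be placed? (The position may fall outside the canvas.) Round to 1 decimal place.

(-23.7, 116.5)

New total weight: (3.0 + 6.8 + 2.3 + 5.5) + 5.4 = 23.0.
Along x: (1094.2 + 5.4·x) / 23.0 = 42 (existing moment 3.0·28 + 6.8·77 + 2.3·37 + 5.5·73 = 1094.2) ⇒ x = (966.0 − 1094.2) / 5.4 ≈ -23.74.
Along y: (2912.8 + 5.4·y) / 23.0 = 154 (existing moment 3.0·118 + 6.8·207 + 2.3·94 + 5.5·170 = 2912.8) ⇒ y = (3542.0 − 2912.8) / 5.4 ≈ 116.52.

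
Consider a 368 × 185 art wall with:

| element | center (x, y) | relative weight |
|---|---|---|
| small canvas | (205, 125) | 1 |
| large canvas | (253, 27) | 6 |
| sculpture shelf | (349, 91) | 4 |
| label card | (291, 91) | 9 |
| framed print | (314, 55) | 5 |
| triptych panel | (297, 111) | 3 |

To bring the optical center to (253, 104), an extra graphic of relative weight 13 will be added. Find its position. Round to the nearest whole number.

After adding the extra graphic, total weight = 1 + 6 + 4 + 9 + 5 + 3 + 13 = 41.
Along x: (8199 + 13·x) / 41 = 253 (existing moment 1·205 + 6·253 + 4·349 + 9·291 + 5·314 + 3·297 = 8199) ⇒ x = (10373 − 8199) / 13 ≈ 167.23.
Along y: (2078 + 13·y) / 41 = 104 (existing moment 1·125 + 6·27 + 4·91 + 9·91 + 5·55 + 3·111 = 2078) ⇒ y = (4264 − 2078) / 13 ≈ 168.15.

(167, 168)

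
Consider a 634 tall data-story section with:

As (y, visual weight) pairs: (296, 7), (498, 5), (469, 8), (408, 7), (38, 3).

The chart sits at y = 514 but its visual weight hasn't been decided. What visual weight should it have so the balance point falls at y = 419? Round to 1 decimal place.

w ≈ 13.5

Existing Σw = 30 (7 + 5 + 8 + 7 + 3); existing moment 7·296 + 5·498 + 8·469 + 7·408 + 3·38 = 11284.
For the centroid to hit 419: (11284 + w·514) / (30 + w) = 419.
Rearranging, w·(514 − 419) = 419·30 − 11284 = 1286, so w ≈ 1286/95 = 13.54.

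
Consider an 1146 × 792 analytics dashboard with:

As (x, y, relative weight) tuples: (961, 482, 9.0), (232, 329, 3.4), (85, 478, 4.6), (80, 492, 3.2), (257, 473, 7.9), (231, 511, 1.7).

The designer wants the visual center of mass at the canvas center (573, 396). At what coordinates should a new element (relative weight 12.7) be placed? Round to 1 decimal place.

(932.7, 235.8)

After adding the new element, total weight = 9.0 + 3.4 + 4.6 + 3.2 + 7.9 + 1.7 + 12.7 = 42.5.
Along x: (12507.8 + 12.7·x) / 42.5 = 573 (existing moment 9.0·961 + 3.4·232 + 4.6·85 + 3.2·80 + 7.9·257 + 1.7·231 = 12507.8) ⇒ x = (24352.5 − 12507.8) / 12.7 ≈ 932.65.
Along y: (13835.2 + 12.7·y) / 42.5 = 396 (existing moment 9.0·482 + 3.4·329 + 4.6·478 + 3.2·492 + 7.9·473 + 1.7·511 = 13835.2) ⇒ y = (16830.0 − 13835.2) / 12.7 ≈ 235.81.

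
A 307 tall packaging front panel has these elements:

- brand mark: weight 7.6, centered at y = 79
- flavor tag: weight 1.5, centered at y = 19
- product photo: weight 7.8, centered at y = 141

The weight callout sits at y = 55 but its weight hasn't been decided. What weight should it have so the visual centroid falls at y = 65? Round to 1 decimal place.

w ≈ 63.0

Fixed elements: Σw = 7.6 + 1.5 + 7.8 = 16.9, Σw·y = 7.6·79 + 1.5·19 + 7.8·141 = 1728.7.
Set Σw·y/Σw = 65: (1728.7 + 55w) = 65·(16.9 + w).
Solving: w = (65·16.9 − 1728.7) / (55 − 65) = -630.2 / -10 ≈ 63.02.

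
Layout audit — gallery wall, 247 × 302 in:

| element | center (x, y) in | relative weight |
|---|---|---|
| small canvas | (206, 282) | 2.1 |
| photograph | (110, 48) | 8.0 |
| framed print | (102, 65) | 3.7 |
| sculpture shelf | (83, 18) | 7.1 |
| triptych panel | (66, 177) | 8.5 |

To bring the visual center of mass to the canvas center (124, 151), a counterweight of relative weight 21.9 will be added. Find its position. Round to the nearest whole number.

(161, 224)

New total weight: (2.1 + 8.0 + 3.7 + 7.1 + 8.5) + 21.9 = 51.3.
x: need Σw·x = 51.3·124 = 6361.2. Existing = 2.1·206 + 8.0·110 + 3.7·102 + 7.1·83 + 8.5·66 = 2840.3. Remainder 3520.9 / 21.9 ≈ 160.77.
y: need Σw·y = 51.3·151 = 7746.3. Existing = 2.1·282 + 8.0·48 + 3.7·65 + 7.1·18 + 8.5·177 = 2849.0. Remainder 4897.3 / 21.9 ≈ 223.62.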